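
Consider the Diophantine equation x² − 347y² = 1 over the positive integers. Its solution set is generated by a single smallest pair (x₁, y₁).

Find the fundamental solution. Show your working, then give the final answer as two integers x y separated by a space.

641602 34443

[18; 1,1,1,2,4,…,1,1,36] for √347; ℓ=14 ⇒ convergent index 13
i=0: a=18 ⇒ p=18, q=1
i=1: a=1 ⇒ p=19, q=1
…
i=3: a=1 ⇒ p=56, q=3
i=4: a=2 ⇒ p=149, q=8
i=5: a=4 ⇒ p=652, q=35
i=6: a=1 ⇒ p=801, q=43
…
i=10: a=2 ⇒ p=164168, q=8813
i=11: a=1 ⇒ p=238717, q=12815
i=12: a=1 ⇒ p=402885, q=21628
i=13: a=1 ⇒ p=641602, q=34443
fundamental: x₁=641602, y₁=34443  (since 411653126404 − 347·1186320249 = 1)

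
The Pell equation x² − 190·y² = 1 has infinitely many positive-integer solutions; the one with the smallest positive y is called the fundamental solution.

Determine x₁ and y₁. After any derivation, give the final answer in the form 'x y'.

52021 3774

[13; 1,3,1,1,1,…,3,1,26] for √190; ℓ=14 ⇒ convergent index 13
a_0=13:  p_0=13·1+0=13,  q_0=13·0+1=1
…
a_3=1:  p_3=1·55+14=69,  q_3=1·4+1=5
a_4=1:  p_4=1·69+55=124,  q_4=1·5+4=9
…
a_7=2:  p_7=2·510+193=1213,  q_7=2·37+14=88
a_8=2:  p_8=2·1213+510=2936,  q_8=2·88+37=213
…
a_11=1:  p_11=1·7085+4149=11234,  q_11=1·514+301=815
a_12=3:  p_12=3·11234+7085=40787,  q_12=3·815+514=2959
a_13=1:  p_13=1·40787+11234=52021,  q_13=1·2959+815=3774
fundamental: x₁=52021, y₁=3774  (since 2706184441 − 190·14243076 = 1)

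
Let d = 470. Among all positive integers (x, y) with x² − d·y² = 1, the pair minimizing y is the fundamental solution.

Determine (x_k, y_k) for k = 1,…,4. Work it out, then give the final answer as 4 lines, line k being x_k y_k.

d=470: √d = [21; 1,2,8,2,1,42] (ℓ=6, even), read p_5/q_5
k=0  a_k=21  p_k/q_k = 21/1
…
k=3  a_k=8  p_k/q_k = 542/25
k=4  a_k=2  p_k/q_k = 1149/53
k=5  a_k=1  p_k/q_k = 1691/78
(x₁, y₁) = (1691, 78);  1691² − 470·78² = 1 ✓
(x_2, y_2) = (1691·1691 + 470·78·78, 1691·78 + 78·1691) = (5718961, 263796)
(x_3, y_3) = (1691·5718961 + 470·78·263796, 1691·263796 + 78·5718961) = (19341524411, 892157994)
(x_4, y_4) = (1691·19341524411 + 470·78·892157994, 1691·892157994 + 78·19341524411) = (65413029839041, 3017278071912)

1691 78
5718961 263796
19341524411 892157994
65413029839041 3017278071912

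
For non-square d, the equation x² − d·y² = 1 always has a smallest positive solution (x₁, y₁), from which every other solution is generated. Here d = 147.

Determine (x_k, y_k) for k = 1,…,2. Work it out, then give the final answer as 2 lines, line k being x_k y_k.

d=147: √d = [12; 8,24] (ℓ=2, even), read p_1/q_1
step 0: (12, 1)  from 12·(1,0) + (0,1)
step 1: (97, 8)  from 8·(12,1) + (1,0)
(x₁, y₁) = (97, 8);  97² − 147·8² = 1 ✓
(97+8√147)^2 = 18817 + 1552√147

97 8
18817 1552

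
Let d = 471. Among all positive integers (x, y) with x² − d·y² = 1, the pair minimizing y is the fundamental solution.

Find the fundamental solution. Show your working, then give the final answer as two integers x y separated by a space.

√471 → a₀=21, period (1,2,2,1,3,…,2,1,42); ℓ=14 even so k=13
step 0: (21, 1)  from 21·(1,0) + (0,1)
…
step 2: (65, 3)  from 2·(22,1) + (21,1)
step 3: (152, 7)  from 2·(65,3) + (22,1)
…
step 5: (803, 37)  from 3·(217,10) + (152,7)
step 6: (3429, 158)  from 4·(803,37) + (217,10)
step 7: (48809, 2249)  from 14·(3429,158) + (803,37)
step 8: (198665, 9154)  from 4·(48809,2249) + (3429,158)
step 9: (644804, 29711)  from 3·(198665,9154) + (48809,2249)
step 10: (843469, 38865)  from 1·(644804,29711) + (198665,9154)
step 11: (2331742, 107441)  from 2·(843469,38865) + (644804,29711)
step 12: (5506953, 253747)  from 2·(2331742,107441) + (843469,38865)
step 13: (7838695, 361188)  from 1·(5506953,253747) + (2331742,107441)
→ (7838695, 361188).  Check: 7838695²=61445139303025, 471·361188²=61445139303024, difference 1.

7838695 361188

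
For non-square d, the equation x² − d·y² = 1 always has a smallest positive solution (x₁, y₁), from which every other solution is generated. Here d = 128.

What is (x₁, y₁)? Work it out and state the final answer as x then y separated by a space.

577 51

d=128: √d = [11; 3,5,3,22] (ℓ=4, even), read p_3/q_3
a_0=11:  p_0=11·1+0=11,  q_0=11·0+1=1
…
a_2=5:  p_2=5·34+11=181,  q_2=5·3+1=16
a_3=3:  p_3=3·181+34=577,  q_3=3·16+3=51
fundamental: x₁=577, y₁=51  (since 332929 − 128·2601 = 1)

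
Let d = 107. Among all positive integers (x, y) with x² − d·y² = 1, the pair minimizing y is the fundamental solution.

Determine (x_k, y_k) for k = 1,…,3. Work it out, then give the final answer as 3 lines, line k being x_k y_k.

√107 → a₀=10, period (2,1,9,1,2,20); ℓ=6 even so k=5
step 0: (10, 1)  from 10·(1,0) + (0,1)
…
step 4: (331, 32)  from 1·(300,29) + (31,3)
step 5: (962, 93)  from 2·(331,32) + (300,29)
fundamental: x₁=962, y₁=93  (since 925444 − 107·8649 = 1)
(962+93√107)^2 = 1850887 + 178932√107
(962+93√107)^3 = 3561105626 + 344265075√107

962 93
1850887 178932
3561105626 344265075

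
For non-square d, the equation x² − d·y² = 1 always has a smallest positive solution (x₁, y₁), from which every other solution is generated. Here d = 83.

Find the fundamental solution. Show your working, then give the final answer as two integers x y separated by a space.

82 9

√83 → a₀=9, period (9,18); ℓ=2 even so k=1
a_0=9:  p_0=9·1+0=9,  q_0=9·0+1=1
a_1=9:  p_1=9·9+1=82,  q_1=9·1+0=9
fundamental: x₁=82, y₁=9  (since 6724 − 83·81 = 1)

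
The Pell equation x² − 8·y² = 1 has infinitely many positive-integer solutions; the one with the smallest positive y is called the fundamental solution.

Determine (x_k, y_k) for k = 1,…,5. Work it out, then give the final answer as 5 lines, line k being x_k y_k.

3 1
17 6
99 35
577 204
3363 1189

√8 → a₀=2, period (1,4); ℓ=2 even so k=1
a_0=2:  p_0=2·1+0=2,  q_0=2·0+1=1
a_1=1:  p_1=1·2+1=3,  q_1=1·1+0=1
(x₁, y₁) = (3, 1);  3² − 8·1² = 1 ✓
(3+1√8)^2 = 17 + 6√8
(3+1√8)^3 = 99 + 35√8
(3+1√8)^4 = 577 + 204√8
(3+1√8)^5 = 3363 + 1189√8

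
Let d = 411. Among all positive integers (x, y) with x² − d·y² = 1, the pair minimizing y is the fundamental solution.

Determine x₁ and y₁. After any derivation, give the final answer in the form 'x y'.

√411 = [20; 3,1,1,1,19,1,1,1,3,40, …], period ℓ=10 (even) → k=9
k=0  a_k=20  p_k/q_k = 20/1
…
k=4  a_k=1  p_k/q_k = 223/11
…
k=6  a_k=1  p_k/q_k = 4602/227
…
k=8  a_k=1  p_k/q_k = 13583/670
k=9  a_k=3  p_k/q_k = 49730/2453
→ (49730, 2453).  Check: 49730²=2473072900, 411·2453²=2473072899, difference 1.

49730 2453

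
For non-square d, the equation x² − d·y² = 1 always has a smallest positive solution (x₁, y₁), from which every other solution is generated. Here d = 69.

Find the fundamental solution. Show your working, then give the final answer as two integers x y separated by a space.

7775 936

√69 = [8; 3,3,1,4,1,3,3,16, …], period ℓ=8 (even) → k=7
step 0: (8, 1)  from 8·(1,0) + (0,1)
step 1: (25, 3)  from 3·(8,1) + (1,0)
step 2: (83, 10)  from 3·(25,3) + (8,1)
step 3: (108, 13)  from 1·(83,10) + (25,3)
step 4: (515, 62)  from 4·(108,13) + (83,10)
…
step 6: (2384, 287)  from 3·(623,75) + (515,62)
step 7: (7775, 936)  from 3·(2384,287) + (623,75)
fundamental: x₁=7775, y₁=936  (since 60450625 − 69·876096 = 1)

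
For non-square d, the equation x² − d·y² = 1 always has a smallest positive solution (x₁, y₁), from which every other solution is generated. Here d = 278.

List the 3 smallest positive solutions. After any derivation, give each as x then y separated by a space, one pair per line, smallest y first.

[16; 1,2,16,2,1,32] for √278; ℓ=6 ⇒ convergent index 5
i=0: a=16 ⇒ p=16, q=1
i=1: a=1 ⇒ p=17, q=1
i=2: a=2 ⇒ p=50, q=3
i=3: a=16 ⇒ p=817, q=49
i=4: a=2 ⇒ p=1684, q=101
i=5: a=1 ⇒ p=2501, q=150
→ (2501, 150).  Check: 2501²=6255001, 278·150²=6255000, difference 1.
n=2: (2501,150)∘(2501,150) = (2501·2501+278·150·150, 2501·150+150·2501) = (12510001,750300)
n=3: (12510001,750300)∘(2501,150) = (2501·12510001+278·150·750300, 2501·750300+150·12510001) = (62575022501,3753000450)

2501 150
12510001 750300
62575022501 3753000450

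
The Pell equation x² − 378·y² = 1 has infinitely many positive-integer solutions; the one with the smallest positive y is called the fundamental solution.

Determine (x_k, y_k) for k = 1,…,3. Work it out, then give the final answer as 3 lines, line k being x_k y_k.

[19; 2,3,1,4,1,3,2,38] for √378; ℓ=8 ⇒ convergent index 7
k=0  a_k=19  p_k/q_k = 19/1
k=1  a_k=2  p_k/q_k = 39/2
k=2  a_k=3  p_k/q_k = 136/7
…
k=4  a_k=4  p_k/q_k = 836/43
k=5  a_k=1  p_k/q_k = 1011/52
k=6  a_k=3  p_k/q_k = 3869/199
k=7  a_k=2  p_k/q_k = 8749/450
fundamental: x₁=8749, y₁=450  (since 76545001 − 378·202500 = 1)
k=2:  x_2 = 8749·8749+378·450·450 = 153090001,  y_2 = 8749·450+450·8749 = 7874100
k=3:  x_3 = 8749·153090001+378·450·7874100 = 2678768828749,  y_3 = 8749·7874100+450·153090001 = 137781001350

8749 450
153090001 7874100
2678768828749 137781001350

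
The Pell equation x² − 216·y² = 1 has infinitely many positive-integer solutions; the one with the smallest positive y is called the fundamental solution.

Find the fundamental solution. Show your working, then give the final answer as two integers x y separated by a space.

√216 = [14; 1,2,3,2,1,28, …], period ℓ=6 (even) → k=5
a_0=14:  p_0=14·1+0=14,  q_0=14·0+1=1
…
a_2=2:  p_2=2·15+14=44,  q_2=2·1+1=3
a_3=3:  p_3=3·44+15=147,  q_3=3·3+1=10
a_4=2:  p_4=2·147+44=338,  q_4=2·10+3=23
a_5=1:  p_5=1·338+147=485,  q_5=1·23+10=33
(x₁, y₁) = (485, 33);  485² − 216·33² = 1 ✓

485 33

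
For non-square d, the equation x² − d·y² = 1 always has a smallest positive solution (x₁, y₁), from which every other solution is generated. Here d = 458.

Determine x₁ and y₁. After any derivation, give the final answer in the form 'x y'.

[21; 2,2,42] for √458; ℓ=3 ⇒ convergent index 5
a_0=21:  p_0=21·1+0=21,  q_0=21·0+1=1
a_1=2:  p_1=2·21+1=43,  q_1=2·1+0=2
…
a_3=42:  p_3=42·107+43=4537,  q_3=42·5+2=212
a_4=2:  p_4=2·4537+107=9181,  q_4=2·212+5=429
a_5=2:  p_5=2·9181+4537=22899,  q_5=2·429+212=1070
(x₁, y₁) = (22899, 1070);  22899² − 458·1070² = 1 ✓

22899 1070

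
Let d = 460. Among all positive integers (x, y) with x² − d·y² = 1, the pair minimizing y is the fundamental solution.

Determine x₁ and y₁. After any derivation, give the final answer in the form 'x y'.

2535751 118230

√460 → a₀=21, period (2,4,3,1,2,10,2,1,3,4,2,42); ℓ=12 even so k=11
a_0=21:  p_0=21·1+0=21,  q_0=21·0+1=1
…
a_2=4:  p_2=4·43+21=193,  q_2=4·2+1=9
…
a_4=1:  p_4=1·622+193=815,  q_4=1·29+9=38
a_5=2:  p_5=2·815+622=2252,  q_5=2·38+29=105
a_6=10:  p_6=10·2252+815=23335,  q_6=10·105+38=1088
a_7=2:  p_7=2·23335+2252=48922,  q_7=2·1088+105=2281
a_8=1:  p_8=1·48922+23335=72257,  q_8=1·2281+1088=3369
a_9=3:  p_9=3·72257+48922=265693,  q_9=3·3369+2281=12388
a_10=4:  p_10=4·265693+72257=1135029,  q_10=4·12388+3369=52921
a_11=2:  p_11=2·1135029+265693=2535751,  q_11=2·52921+12388=118230
→ (2535751, 118230).  Check: 2535751²=6430033134001, 460·118230²=6430033134000, difference 1.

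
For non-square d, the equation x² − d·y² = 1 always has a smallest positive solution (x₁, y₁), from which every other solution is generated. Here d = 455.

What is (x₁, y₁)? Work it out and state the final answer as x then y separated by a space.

64 3

d=455: √d = [21; 3,42] (ℓ=2, even), read p_1/q_1
k=0  a_k=21  p_k/q_k = 21/1
k=1  a_k=3  p_k/q_k = 64/3
fundamental: x₁=64, y₁=3  (since 4096 − 455·9 = 1)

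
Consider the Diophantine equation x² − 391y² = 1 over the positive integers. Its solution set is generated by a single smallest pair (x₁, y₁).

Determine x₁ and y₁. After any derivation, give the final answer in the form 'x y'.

√391 → a₀=19, period (1,3,2,2,1,…,3,1,38); ℓ=16 even so k=15
step 0: (19, 1)  from 19·(1,0) + (0,1)
…
step 3: (178, 9)  from 2·(79,4) + (20,1)
step 4: (435, 22)  from 2·(178,9) + (79,4)
step 5: (613, 31)  from 1·(435,22) + (178,9)
step 6: (1048, 53)  from 1·(613,31) + (435,22)
step 7: (2709, 137)  from 2·(1048,53) + (613,31)
step 8: (52519, 2656)  from 19·(2709,137) + (1048,53)
step 9: (107747, 5449)  from 2·(52519,2656) + (2709,137)
…
step 11: (268013, 13554)  from 1·(160266,8105) + (107747,5449)
step 12: (696292, 35213)  from 2·(268013,13554) + (160266,8105)
…
step 14: (5678083, 287153)  from 3·(1660597,83980) + (696292,35213)
step 15: (7338680, 371133)  from 1·(5678083,287153) + (1660597,83980)
(x₁, y₁) = (7338680, 371133);  7338680² − 391·371133² = 1 ✓

7338680 371133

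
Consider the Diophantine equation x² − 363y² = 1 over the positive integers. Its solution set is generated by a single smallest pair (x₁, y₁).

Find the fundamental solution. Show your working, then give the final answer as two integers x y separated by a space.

362 19

d=363: √d = [19; 19,38] (ℓ=2, even), read p_1/q_1
step 0: (19, 1)  from 19·(1,0) + (0,1)
step 1: (362, 19)  from 19·(19,1) + (1,0)
→ (362, 19).  Check: 362²=131044, 363·19²=131043, difference 1.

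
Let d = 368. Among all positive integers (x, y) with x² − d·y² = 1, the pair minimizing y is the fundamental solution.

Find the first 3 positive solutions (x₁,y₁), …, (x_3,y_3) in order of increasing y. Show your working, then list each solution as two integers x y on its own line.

d=368: √d = [19; 5,2,5,38] (ℓ=4, even), read p_3/q_3
k=0  a_k=19  p_k/q_k = 19/1
k=1  a_k=5  p_k/q_k = 96/5
k=2  a_k=2  p_k/q_k = 211/11
k=3  a_k=5  p_k/q_k = 1151/60
fundamental: x₁=1151, y₁=60  (since 1324801 − 368·3600 = 1)
(x_2, y_2) = (1151·1151 + 368·60·60, 1151·60 + 60·1151) = (2649601, 138120)
(x_3, y_3) = (1151·2649601 + 368·60·138120, 1151·138120 + 60·2649601) = (6099380351, 317952180)

1151 60
2649601 138120
6099380351 317952180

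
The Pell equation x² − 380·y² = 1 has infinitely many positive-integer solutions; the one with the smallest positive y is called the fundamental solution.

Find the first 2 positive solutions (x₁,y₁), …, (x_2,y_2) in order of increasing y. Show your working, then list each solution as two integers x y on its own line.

[19; 2,38] for √380; ℓ=2 ⇒ convergent index 1
step 0: (19, 1)  from 19·(1,0) + (0,1)
step 1: (39, 2)  from 2·(19,1) + (1,0)
fundamental: x₁=39, y₁=2  (since 1521 − 380·4 = 1)
n=2: (39,2)∘(39,2) = (39·39+380·2·2, 39·2+2·39) = (3041,156)

39 2
3041 156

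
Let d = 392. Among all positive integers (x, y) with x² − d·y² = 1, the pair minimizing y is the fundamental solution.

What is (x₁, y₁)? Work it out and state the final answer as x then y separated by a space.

99 5

[19; 1,3,1,38] for √392; ℓ=4 ⇒ convergent index 3
k=0  a_k=19  p_k/q_k = 19/1
k=1  a_k=1  p_k/q_k = 20/1
k=2  a_k=3  p_k/q_k = 79/4
k=3  a_k=1  p_k/q_k = 99/5
(x₁, y₁) = (99, 5);  99² − 392·5² = 1 ✓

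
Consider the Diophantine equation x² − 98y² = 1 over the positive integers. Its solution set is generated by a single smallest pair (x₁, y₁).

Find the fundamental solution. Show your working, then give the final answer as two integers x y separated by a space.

√98 → a₀=9, period (1,8,1,18); ℓ=4 even so k=3
a_0=9:  p_0=9·1+0=9,  q_0=9·0+1=1
a_1=1:  p_1=1·9+1=10,  q_1=1·1+0=1
a_2=8:  p_2=8·10+9=89,  q_2=8·1+1=9
a_3=1:  p_3=1·89+10=99,  q_3=1·9+1=10
fundamental: x₁=99, y₁=10  (since 9801 − 98·100 = 1)

99 10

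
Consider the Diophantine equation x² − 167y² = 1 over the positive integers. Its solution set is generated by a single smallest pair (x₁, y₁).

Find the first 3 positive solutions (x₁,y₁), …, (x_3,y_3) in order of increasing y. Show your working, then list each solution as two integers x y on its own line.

168 13
56447 4368
18966024 1467635

√167 = [12; 1,11,1,24, …], period ℓ=4 (even) → k=3
k=0  a_k=12  p_k/q_k = 12/1
…
k=2  a_k=11  p_k/q_k = 155/12
k=3  a_k=1  p_k/q_k = 168/13
fundamental: x₁=168, y₁=13  (since 28224 − 167·169 = 1)
(168+13√167)^2 = 56447 + 4368√167
(168+13√167)^3 = 18966024 + 1467635√167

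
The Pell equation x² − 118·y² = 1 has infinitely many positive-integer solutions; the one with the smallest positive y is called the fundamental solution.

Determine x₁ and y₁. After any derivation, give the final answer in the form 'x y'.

√118 → a₀=10, period (1,6,3,2,10,2,3,6,1,20); ℓ=10 even so k=9
a_0=10:  p_0=10·1+0=10,  q_0=10·0+1=1
a_1=1:  p_1=1·10+1=11,  q_1=1·1+0=1
…
a_4=2:  p_4=2·239+76=554,  q_4=2·22+7=51
a_5=10:  p_5=10·554+239=5779,  q_5=10·51+22=532
a_6=2:  p_6=2·5779+554=12112,  q_6=2·532+51=1115
a_7=3:  p_7=3·12112+5779=42115,  q_7=3·1115+532=3877
a_8=6:  p_8=6·42115+12112=264802,  q_8=6·3877+1115=24377
a_9=1:  p_9=1·264802+42115=306917,  q_9=1·24377+3877=28254
(x₁, y₁) = (306917, 28254);  306917² − 118·28254² = 1 ✓

306917 28254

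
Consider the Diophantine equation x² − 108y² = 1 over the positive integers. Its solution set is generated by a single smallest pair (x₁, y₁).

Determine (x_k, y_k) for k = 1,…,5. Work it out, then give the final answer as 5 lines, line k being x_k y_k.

1351 130
3650401 351260
9863382151 949104390
26650854921601 2564479710520
72010600134783751 6929223228720650

√108 → a₀=10, period (2,1,1,4,1,1,2,20); ℓ=8 even so k=7
k=0  a_k=10  p_k/q_k = 10/1
k=1  a_k=2  p_k/q_k = 21/2
k=2  a_k=1  p_k/q_k = 31/3
k=3  a_k=1  p_k/q_k = 52/5
k=4  a_k=4  p_k/q_k = 239/23
k=5  a_k=1  p_k/q_k = 291/28
k=6  a_k=1  p_k/q_k = 530/51
k=7  a_k=2  p_k/q_k = 1351/130
(x₁, y₁) = (1351, 130);  1351² − 108·130² = 1 ✓
k=2:  x_2 = 1351·1351+108·130·130 = 3650401,  y_2 = 1351·130+130·1351 = 351260
k=3:  x_3 = 1351·3650401+108·130·351260 = 9863382151,  y_3 = 1351·351260+130·3650401 = 949104390
k=4:  x_4 = 1351·9863382151+108·130·949104390 = 26650854921601,  y_4 = 1351·949104390+130·9863382151 = 2564479710520
k=5:  x_5 = 1351·26650854921601+108·130·2564479710520 = 72010600134783751,  y_5 = 1351·2564479710520+130·26650854921601 = 6929223228720650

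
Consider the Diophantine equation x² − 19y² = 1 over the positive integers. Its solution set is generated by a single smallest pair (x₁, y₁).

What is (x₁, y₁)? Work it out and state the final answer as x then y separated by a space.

170 39

√19 = [4; 2,1,3,1,2,8, …], period ℓ=6 (even) → k=5
k=0  a_k=4  p_k/q_k = 4/1
…
k=2  a_k=1  p_k/q_k = 13/3
…
k=4  a_k=1  p_k/q_k = 61/14
k=5  a_k=2  p_k/q_k = 170/39
→ (170, 39).  Check: 170²=28900, 19·39²=28899, difference 1.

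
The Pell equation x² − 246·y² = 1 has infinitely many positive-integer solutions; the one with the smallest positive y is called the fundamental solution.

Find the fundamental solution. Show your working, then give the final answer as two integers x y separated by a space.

d=246: √d = [15; 1,2,5,1,14,1,5,2,1,30] (ℓ=10, even), read p_9/q_9
step 0: (15, 1)  from 15·(1,0) + (0,1)
…
step 2: (47, 3)  from 2·(16,1) + (15,1)
step 3: (251, 16)  from 5·(47,3) + (16,1)
step 4: (298, 19)  from 1·(251,16) + (47,3)
step 5: (4423, 282)  from 14·(298,19) + (251,16)
…
step 8: (60777, 3875)  from 2·(28028,1787) + (4721,301)
step 9: (88805, 5662)  from 1·(60777,3875) + (28028,1787)
→ (88805, 5662).  Check: 88805²=7886328025, 246·5662²=7886328024, difference 1.

88805 5662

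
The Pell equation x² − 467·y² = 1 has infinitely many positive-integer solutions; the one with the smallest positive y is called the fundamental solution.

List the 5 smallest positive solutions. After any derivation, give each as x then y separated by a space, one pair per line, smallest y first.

[21; 1,1,1,1,3,…,1,1,42] for √467; ℓ=14 ⇒ convergent index 13
a_0=21:  p_0=21·1+0=21,  q_0=21·0+1=1
…
a_2=1:  p_2=1·22+21=43,  q_2=1·1+1=2
…
a_4=1:  p_4=1·65+43=108,  q_4=1·3+2=5
…
a_8=3:  p_8=3·27164+1275=82767,  q_8=3·1257+59=3830
…
a_10=1:  p_10=1·275465+82767=358232,  q_10=1·12747+3830=16577
a_11=1:  p_11=1·358232+275465=633697,  q_11=1·16577+12747=29324
a_12=1:  p_12=1·633697+358232=991929,  q_12=1·29324+16577=45901
a_13=1:  p_13=1·991929+633697=1625626,  q_13=1·45901+29324=75225
→ (1625626, 75225).  Check: 1625626²=2642659891876, 467·75225²=2642659891875, difference 1.
k=2:  x_2 = 1625626·1625626+467·75225·75225 = 5285319783751,  y_2 = 1625626·75225+75225·1625626 = 244575431700
k=3:  x_3 = 1625626·5285319783751+467·75225·244575431700 = 17183906517558380626,  y_3 = 1625626·244575431700+75225·5285319783751 = 795176361465413175
k=4:  x_4 = 1625626·17183906517558380626+467·75225·795176361465413175 = 55869210433019434807260001,  y_4 = 1625626·795176361465413175+75225·17183906517558380626 = 2585318735566902940613400
k=5:  x_5 = 1625626·55869210433019434807260001+467·75225·2585318735566902940613400 = 181644882158758119549456134390626,  y_5 = 1625626·2585318735566902940613400+75225·55869210433019434807260001 = 8405522709648569143113732563625

1625626 75225
5285319783751 244575431700
17183906517558380626 795176361465413175
55869210433019434807260001 2585318735566902940613400
181644882158758119549456134390626 8405522709648569143113732563625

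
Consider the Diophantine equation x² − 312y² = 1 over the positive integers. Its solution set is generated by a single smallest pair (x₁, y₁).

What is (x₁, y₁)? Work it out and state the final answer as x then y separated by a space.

[17; 1,1,1,34] for √312; ℓ=4 ⇒ convergent index 3
step 0: (17, 1)  from 17·(1,0) + (0,1)
step 1: (18, 1)  from 1·(17,1) + (1,0)
step 2: (35, 2)  from 1·(18,1) + (17,1)
step 3: (53, 3)  from 1·(35,2) + (18,1)
fundamental: x₁=53, y₁=3  (since 2809 − 312·9 = 1)

53 3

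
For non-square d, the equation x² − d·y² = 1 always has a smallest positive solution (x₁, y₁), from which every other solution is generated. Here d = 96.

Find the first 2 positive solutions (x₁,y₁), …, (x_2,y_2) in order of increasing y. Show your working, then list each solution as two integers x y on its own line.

49 5
4801 490

d=96: √d = [9; 1,3,1,18] (ℓ=4, even), read p_3/q_3
i=0: a=9 ⇒ p=9, q=1
…
i=2: a=3 ⇒ p=39, q=4
i=3: a=1 ⇒ p=49, q=5
fundamental: x₁=49, y₁=5  (since 2401 − 96·25 = 1)
n=2: (49,5)∘(49,5) = (49·49+96·5·5, 49·5+5·49) = (4801,490)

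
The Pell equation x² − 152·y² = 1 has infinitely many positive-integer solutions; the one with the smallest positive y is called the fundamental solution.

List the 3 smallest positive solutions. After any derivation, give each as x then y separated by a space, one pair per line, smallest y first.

37 3
2737 222
202501 16425

d=152: √d = [12; 3,24] (ℓ=2, even), read p_1/q_1
a_0=12:  p_0=12·1+0=12,  q_0=12·0+1=1
a_1=3:  p_1=3·12+1=37,  q_1=3·1+0=3
→ (37, 3).  Check: 37²=1369, 152·3²=1368, difference 1.
k=2:  x_2 = 37·37+152·3·3 = 2737,  y_2 = 37·3+3·37 = 222
k=3:  x_3 = 37·2737+152·3·222 = 202501,  y_3 = 37·222+3·2737 = 16425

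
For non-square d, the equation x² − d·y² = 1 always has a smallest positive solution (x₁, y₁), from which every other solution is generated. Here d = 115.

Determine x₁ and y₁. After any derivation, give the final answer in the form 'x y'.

1126 105

√115 → a₀=10, period (1,2,1,1,1,1,1,2,1,20); ℓ=10 even so k=9
i=0: a=10 ⇒ p=10, q=1
…
i=4: a=1 ⇒ p=75, q=7
i=5: a=1 ⇒ p=118, q=11
…
i=7: a=1 ⇒ p=311, q=29
i=8: a=2 ⇒ p=815, q=76
i=9: a=1 ⇒ p=1126, q=105
(x₁, y₁) = (1126, 105);  1126² − 115·105² = 1 ✓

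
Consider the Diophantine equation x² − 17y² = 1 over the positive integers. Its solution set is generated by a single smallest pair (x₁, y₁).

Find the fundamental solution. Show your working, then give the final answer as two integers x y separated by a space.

33 8

√17 → a₀=4, period (8); ℓ=1 odd so k=1
k=0  a_k=4  p_k/q_k = 4/1
k=1  a_k=8  p_k/q_k = 33/8
fundamental: x₁=33, y₁=8  (since 1089 − 17·64 = 1)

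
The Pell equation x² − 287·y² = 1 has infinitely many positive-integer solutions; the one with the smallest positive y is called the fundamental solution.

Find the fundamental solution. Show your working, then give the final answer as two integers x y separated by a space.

√287 → a₀=16, period (1,15,1,32); ℓ=4 even so k=3
a_0=16:  p_0=16·1+0=16,  q_0=16·0+1=1
a_1=1:  p_1=1·16+1=17,  q_1=1·1+0=1
a_2=15:  p_2=15·17+16=271,  q_2=15·1+1=16
a_3=1:  p_3=1·271+17=288,  q_3=1·16+1=17
fundamental: x₁=288, y₁=17  (since 82944 − 287·289 = 1)

288 17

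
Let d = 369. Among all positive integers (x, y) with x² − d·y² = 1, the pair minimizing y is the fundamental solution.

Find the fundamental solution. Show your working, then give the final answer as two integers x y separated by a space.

8396801 437120

[19; 4,1,3,2,7,4,7,2,3,1,4,38] for √369; ℓ=12 ⇒ convergent index 11
i=0: a=19 ⇒ p=19, q=1
i=1: a=4 ⇒ p=77, q=4
i=2: a=1 ⇒ p=96, q=5
…
i=4: a=2 ⇒ p=826, q=43
…
i=7: a=7 ⇒ p=184045, q=9581
i=8: a=2 ⇒ p=393504, q=20485
i=9: a=3 ⇒ p=1364557, q=71036
i=10: a=1 ⇒ p=1758061, q=91521
i=11: a=4 ⇒ p=8396801, q=437120
→ (8396801, 437120).  Check: 8396801²=70506267033601, 369·437120²=70506267033600, difference 1.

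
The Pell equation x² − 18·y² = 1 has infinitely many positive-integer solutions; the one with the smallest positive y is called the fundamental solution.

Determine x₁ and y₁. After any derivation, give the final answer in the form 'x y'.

17 4

d=18: √d = [4; 4,8] (ℓ=2, even), read p_1/q_1
k=0  a_k=4  p_k/q_k = 4/1
k=1  a_k=4  p_k/q_k = 17/4
→ (17, 4).  Check: 17²=289, 18·4²=288, difference 1.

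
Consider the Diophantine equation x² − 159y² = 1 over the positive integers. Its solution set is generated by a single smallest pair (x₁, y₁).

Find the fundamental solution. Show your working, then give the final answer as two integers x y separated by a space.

1324 105

[12; 1,1,1,1,3,1,1,1,1,24] for √159; ℓ=10 ⇒ convergent index 9
k=0  a_k=12  p_k/q_k = 12/1
k=1  a_k=1  p_k/q_k = 13/1
…
k=4  a_k=1  p_k/q_k = 63/5
k=5  a_k=3  p_k/q_k = 227/18
k=6  a_k=1  p_k/q_k = 290/23
k=7  a_k=1  p_k/q_k = 517/41
k=8  a_k=1  p_k/q_k = 807/64
k=9  a_k=1  p_k/q_k = 1324/105
fundamental: x₁=1324, y₁=105  (since 1752976 − 159·11025 = 1)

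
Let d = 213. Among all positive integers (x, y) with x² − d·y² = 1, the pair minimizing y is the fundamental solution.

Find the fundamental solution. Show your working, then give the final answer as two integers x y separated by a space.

194399 13320

√213 = [14; 1,1,2,6,1,8,1,6,2,1,1,28, …], period ℓ=12 (even) → k=11
a_0=14:  p_0=14·1+0=14,  q_0=14·0+1=1
a_1=1:  p_1=1·14+1=15,  q_1=1·1+0=1
…
a_6=8:  p_6=8·540+467=4787,  q_6=8·37+32=328
…
a_10=1:  p_10=1·78825+36749=115574,  q_10=1·5401+2518=7919
a_11=1:  p_11=1·115574+78825=194399,  q_11=1·7919+5401=13320
→ (194399, 13320).  Check: 194399²=37790971201, 213·13320²=37790971200, difference 1.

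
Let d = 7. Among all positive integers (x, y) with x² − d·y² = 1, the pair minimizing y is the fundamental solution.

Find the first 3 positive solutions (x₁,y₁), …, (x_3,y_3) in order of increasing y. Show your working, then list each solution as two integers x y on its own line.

8 3
127 48
2024 765

√7 = [2; 1,1,1,4, …], period ℓ=4 (even) → k=3
a_0=2:  p_0=2·1+0=2,  q_0=2·0+1=1
…
a_2=1:  p_2=1·3+2=5,  q_2=1·1+1=2
a_3=1:  p_3=1·5+3=8,  q_3=1·2+1=3
(x₁, y₁) = (8, 3);  8² − 7·3² = 1 ✓
(8+3√7)^2 = 127 + 48√7
(8+3√7)^3 = 2024 + 765√7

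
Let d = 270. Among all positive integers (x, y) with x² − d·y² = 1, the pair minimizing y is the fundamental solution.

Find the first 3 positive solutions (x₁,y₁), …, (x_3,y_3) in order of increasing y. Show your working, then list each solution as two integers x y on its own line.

5291 322
55989361 3407404
592479412811 36057148806

d=270: √d = [16; 2,3,6,3,2,32] (ℓ=6, even), read p_5/q_5
a_0=16:  p_0=16·1+0=16,  q_0=16·0+1=1
a_1=2:  p_1=2·16+1=33,  q_1=2·1+0=2
a_2=3:  p_2=3·33+16=115,  q_2=3·2+1=7
…
a_4=3:  p_4=3·723+115=2284,  q_4=3·44+7=139
a_5=2:  p_5=2·2284+723=5291,  q_5=2·139+44=322
(x₁, y₁) = (5291, 322);  5291² − 270·322² = 1 ✓
(5291+322√270)^2 = 55989361 + 3407404√270
(5291+322√270)^3 = 592479412811 + 36057148806√270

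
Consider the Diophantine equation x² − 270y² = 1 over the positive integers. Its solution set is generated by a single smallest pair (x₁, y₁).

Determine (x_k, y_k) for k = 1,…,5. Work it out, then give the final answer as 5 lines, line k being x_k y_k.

d=270: √d = [16; 2,3,6,3,2,32] (ℓ=6, even), read p_5/q_5
step 0: (16, 1)  from 16·(1,0) + (0,1)
step 1: (33, 2)  from 2·(16,1) + (1,0)
…
step 4: (2284, 139)  from 3·(723,44) + (115,7)
step 5: (5291, 322)  from 2·(2284,139) + (723,44)
fundamental: x₁=5291, y₁=322  (since 27994681 − 270·103684 = 1)
(5291+322√270)^2 = 55989361 + 3407404√270
(5291+322√270)^3 = 592479412811 + 36057148806√270
(5291+322√270)^4 = 6269617090376641 + 381556745257688√270
(5291+322√270)^5 = 66345087457886202251 + 4037633442259705610√270

5291 322
55989361 3407404
592479412811 36057148806
6269617090376641 381556745257688
66345087457886202251 4037633442259705610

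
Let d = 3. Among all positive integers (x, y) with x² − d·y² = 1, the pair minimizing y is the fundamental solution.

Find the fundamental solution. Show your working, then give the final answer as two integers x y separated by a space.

2 1

d=3: √d = [1; 1,2] (ℓ=2, even), read p_1/q_1
a_0=1:  p_0=1·1+0=1,  q_0=1·0+1=1
a_1=1:  p_1=1·1+1=2,  q_1=1·1+0=1
→ (2, 1).  Check: 2²=4, 3·1²=3, difference 1.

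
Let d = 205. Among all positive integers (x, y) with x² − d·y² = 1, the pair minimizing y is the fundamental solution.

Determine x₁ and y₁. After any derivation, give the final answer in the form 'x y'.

d=205: √d = [14; 3,6,1,4,1,6,3,28] (ℓ=8, even), read p_7/q_7
a_0=14:  p_0=14·1+0=14,  q_0=14·0+1=1
…
a_3=1:  p_3=1·272+43=315,  q_3=1·19+3=22
a_4=4:  p_4=4·315+272=1532,  q_4=4·22+19=107
a_5=1:  p_5=1·1532+315=1847,  q_5=1·107+22=129
a_6=6:  p_6=6·1847+1532=12614,  q_6=6·129+107=881
a_7=3:  p_7=3·12614+1847=39689,  q_7=3·881+129=2772
(x₁, y₁) = (39689, 2772);  39689² − 205·2772² = 1 ✓

39689 2772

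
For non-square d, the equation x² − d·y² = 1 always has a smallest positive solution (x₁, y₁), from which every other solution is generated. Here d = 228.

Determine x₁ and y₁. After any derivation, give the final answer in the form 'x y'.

151 10

[15; 10,30] for √228; ℓ=2 ⇒ convergent index 1
k=0  a_k=15  p_k/q_k = 15/1
k=1  a_k=10  p_k/q_k = 151/10
→ (151, 10).  Check: 151²=22801, 228·10²=22800, difference 1.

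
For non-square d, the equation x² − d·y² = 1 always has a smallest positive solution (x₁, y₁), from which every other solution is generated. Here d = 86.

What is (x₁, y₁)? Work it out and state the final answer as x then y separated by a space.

10405 1122

√86 = [9; 3,1,1,1,8,1,1,1,3,18, …], period ℓ=10 (even) → k=9
i=0: a=9 ⇒ p=9, q=1
…
i=5: a=8 ⇒ p=881, q=95
i=6: a=1 ⇒ p=983, q=106
…
i=8: a=1 ⇒ p=2847, q=307
i=9: a=3 ⇒ p=10405, q=1122
→ (10405, 1122).  Check: 10405²=108264025, 86·1122²=108264024, difference 1.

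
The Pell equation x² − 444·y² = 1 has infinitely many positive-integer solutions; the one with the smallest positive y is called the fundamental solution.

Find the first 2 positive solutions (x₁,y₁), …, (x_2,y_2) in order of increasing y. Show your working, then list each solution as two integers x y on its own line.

295 14
174049 8260

√444 → a₀=21, period (14,42); ℓ=2 even so k=1
k=0  a_k=21  p_k/q_k = 21/1
k=1  a_k=14  p_k/q_k = 295/14
fundamental: x₁=295, y₁=14  (since 87025 − 444·196 = 1)
k=2:  x_2 = 295·295+444·14·14 = 174049,  y_2 = 295·14+14·295 = 8260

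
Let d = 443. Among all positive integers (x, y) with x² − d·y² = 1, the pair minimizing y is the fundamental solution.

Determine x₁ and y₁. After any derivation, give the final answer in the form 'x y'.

442 21

d=443: √d = [21; 21,42] (ℓ=2, even), read p_1/q_1
k=0  a_k=21  p_k/q_k = 21/1
k=1  a_k=21  p_k/q_k = 442/21
fundamental: x₁=442, y₁=21  (since 195364 − 443·441 = 1)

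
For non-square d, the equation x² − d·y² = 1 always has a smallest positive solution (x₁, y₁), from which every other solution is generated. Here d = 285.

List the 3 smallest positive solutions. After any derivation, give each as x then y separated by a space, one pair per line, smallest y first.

2431 144
11819521 700128
57466508671 3404022192

√285 = [16; 1,7,2,7,1,32, …], period ℓ=6 (even) → k=5
a_0=16:  p_0=16·1+0=16,  q_0=16·0+1=1
…
a_2=7:  p_2=7·17+16=135,  q_2=7·1+1=8
a_3=2:  p_3=2·135+17=287,  q_3=2·8+1=17
a_4=7:  p_4=7·287+135=2144,  q_4=7·17+8=127
a_5=1:  p_5=1·2144+287=2431,  q_5=1·127+17=144
→ (2431, 144).  Check: 2431²=5909761, 285·144²=5909760, difference 1.
k=2:  x_2 = 2431·2431+285·144·144 = 11819521,  y_2 = 2431·144+144·2431 = 700128
k=3:  x_3 = 2431·11819521+285·144·700128 = 57466508671,  y_3 = 2431·700128+144·11819521 = 3404022192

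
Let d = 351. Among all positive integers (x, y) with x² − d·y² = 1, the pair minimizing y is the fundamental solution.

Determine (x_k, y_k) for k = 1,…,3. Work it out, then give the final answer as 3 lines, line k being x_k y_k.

62425 3332
7793761249 416000200
973051091875225 51937624966668

d=351: √d = [18; 1,2,1,3,2,2,2,3,1,2,1,36] (ℓ=12, even), read p_11/q_11
a_0=18:  p_0=18·1+0=18,  q_0=18·0+1=1
a_1=1:  p_1=1·18+1=19,  q_1=1·1+0=1
…
a_9=1:  p_9=1·12796+3747=16543,  q_9=1·683+200=883
a_10=2:  p_10=2·16543+12796=45882,  q_10=2·883+683=2449
a_11=1:  p_11=1·45882+16543=62425,  q_11=1·2449+883=3332
→ (62425, 3332).  Check: 62425²=3896880625, 351·3332²=3896880624, difference 1.
k=2:  x_2 = 62425·62425+351·3332·3332 = 7793761249,  y_2 = 62425·3332+3332·62425 = 416000200
k=3:  x_3 = 62425·7793761249+351·3332·416000200 = 973051091875225,  y_3 = 62425·416000200+3332·7793761249 = 51937624966668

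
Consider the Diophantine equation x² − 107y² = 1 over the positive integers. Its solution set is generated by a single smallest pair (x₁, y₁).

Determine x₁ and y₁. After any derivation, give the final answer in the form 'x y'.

962 93

√107 = [10; 2,1,9,1,2,20, …], period ℓ=6 (even) → k=5
step 0: (10, 1)  from 10·(1,0) + (0,1)
…
step 2: (31, 3)  from 1·(21,2) + (10,1)
…
step 4: (331, 32)  from 1·(300,29) + (31,3)
step 5: (962, 93)  from 2·(331,32) + (300,29)
→ (962, 93).  Check: 962²=925444, 107·93²=925443, difference 1.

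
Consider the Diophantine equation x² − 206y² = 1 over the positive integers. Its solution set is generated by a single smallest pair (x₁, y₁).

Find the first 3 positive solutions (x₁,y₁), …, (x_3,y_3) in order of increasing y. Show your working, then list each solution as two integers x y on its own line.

59535 4148
7088832449 493902360
844067279642895 58808954001052

d=206: √d = [14; 2,1,5,14,5,1,2,28] (ℓ=8, even), read p_7/q_7
k=0  a_k=14  p_k/q_k = 14/1
k=1  a_k=2  p_k/q_k = 29/2
…
k=3  a_k=5  p_k/q_k = 244/17
k=4  a_k=14  p_k/q_k = 3459/241
…
k=6  a_k=1  p_k/q_k = 20998/1463
k=7  a_k=2  p_k/q_k = 59535/4148
→ (59535, 4148).  Check: 59535²=3544416225, 206·4148²=3544416224, difference 1.
(x_2, y_2) = (59535·59535 + 206·4148·4148, 59535·4148 + 4148·59535) = (7088832449, 493902360)
(x_3, y_3) = (59535·7088832449 + 206·4148·493902360, 59535·493902360 + 4148·7088832449) = (844067279642895, 58808954001052)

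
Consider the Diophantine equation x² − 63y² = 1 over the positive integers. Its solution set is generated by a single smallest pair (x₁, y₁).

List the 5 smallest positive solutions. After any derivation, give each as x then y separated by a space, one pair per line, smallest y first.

8 1
127 16
2024 255
32257 4064
514088 64769

√63 = [7; 1,14, …], period ℓ=2 (even) → k=1
a_0=7:  p_0=7·1+0=7,  q_0=7·0+1=1
a_1=1:  p_1=1·7+1=8,  q_1=1·1+0=1
→ (8, 1).  Check: 8²=64, 63·1²=63, difference 1.
(8+1√63)^2 = 127 + 16√63
(8+1√63)^3 = 2024 + 255√63
(8+1√63)^4 = 32257 + 4064√63
(8+1√63)^5 = 514088 + 64769√63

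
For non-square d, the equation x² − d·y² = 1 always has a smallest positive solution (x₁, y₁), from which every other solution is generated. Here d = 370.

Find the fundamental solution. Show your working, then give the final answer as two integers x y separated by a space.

213859 11118

[19; 4,4,38] for √370; ℓ=3 ⇒ convergent index 5
k=0  a_k=19  p_k/q_k = 19/1
…
k=2  a_k=4  p_k/q_k = 327/17
k=3  a_k=38  p_k/q_k = 12503/650
k=4  a_k=4  p_k/q_k = 50339/2617
k=5  a_k=4  p_k/q_k = 213859/11118
→ (213859, 11118).  Check: 213859²=45735671881, 370·11118²=45735671880, difference 1.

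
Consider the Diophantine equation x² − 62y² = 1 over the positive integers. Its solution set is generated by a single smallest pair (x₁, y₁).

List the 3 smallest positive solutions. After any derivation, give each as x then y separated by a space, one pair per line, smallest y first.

d=62: √d = [7; 1,6,1,14] (ℓ=4, even), read p_3/q_3
i=0: a=7 ⇒ p=7, q=1
i=1: a=1 ⇒ p=8, q=1
i=2: a=6 ⇒ p=55, q=7
i=3: a=1 ⇒ p=63, q=8
→ (63, 8).  Check: 63²=3969, 62·8²=3968, difference 1.
n=2: (63,8)∘(63,8) = (63·63+62·8·8, 63·8+8·63) = (7937,1008)
n=3: (7937,1008)∘(63,8) = (63·7937+62·8·1008, 63·1008+8·7937) = (999999,127000)

63 8
7937 1008
999999 127000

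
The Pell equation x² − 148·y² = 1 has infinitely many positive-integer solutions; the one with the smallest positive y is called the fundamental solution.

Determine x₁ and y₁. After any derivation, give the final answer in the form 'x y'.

d=148: √d = [12; 6,24] (ℓ=2, even), read p_1/q_1
k=0  a_k=12  p_k/q_k = 12/1
k=1  a_k=6  p_k/q_k = 73/6
fundamental: x₁=73, y₁=6  (since 5329 − 148·36 = 1)

73 6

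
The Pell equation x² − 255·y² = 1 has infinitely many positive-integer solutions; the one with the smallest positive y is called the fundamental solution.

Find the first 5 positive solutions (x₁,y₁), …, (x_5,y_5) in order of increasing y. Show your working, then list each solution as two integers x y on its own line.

√255 = [15; 1,30, …], period ℓ=2 (even) → k=1
step 0: (15, 1)  from 15·(1,0) + (0,1)
step 1: (16, 1)  from 1·(15,1) + (1,0)
→ (16, 1).  Check: 16²=256, 255·1²=255, difference 1.
n=2: (16,1)∘(16,1) = (16·16+255·1·1, 16·1+1·16) = (511,32)
n=3: (511,32)∘(16,1) = (16·511+255·1·32, 16·32+1·511) = (16336,1023)
n=4: (16336,1023)∘(16,1) = (16·16336+255·1·1023, 16·1023+1·16336) = (522241,32704)
n=5: (522241,32704)∘(16,1) = (16·522241+255·1·32704, 16·32704+1·522241) = (16695376,1045505)

16 1
511 32
16336 1023
522241 32704
16695376 1045505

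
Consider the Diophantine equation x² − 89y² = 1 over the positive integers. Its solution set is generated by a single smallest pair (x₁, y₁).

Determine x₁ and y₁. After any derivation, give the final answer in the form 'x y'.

√89 = [9; 2,3,3,2,18, …], period ℓ=5 (odd) → k=9
step 0: (9, 1)  from 9·(1,0) + (0,1)
step 1: (19, 2)  from 2·(9,1) + (1,0)
step 2: (66, 7)  from 3·(19,2) + (9,1)
step 3: (217, 23)  from 3·(66,7) + (19,2)
…
step 5: (9217, 977)  from 18·(500,53) + (217,23)
step 6: (18934, 2007)  from 2·(9217,977) + (500,53)
step 7: (66019, 6998)  from 3·(18934,2007) + (9217,977)
step 8: (216991, 23001)  from 3·(66019,6998) + (18934,2007)
step 9: (500001, 53000)  from 2·(216991,23001) + (66019,6998)
→ (500001, 53000).  Check: 500001²=250001000001, 89·53000²=250001000000, difference 1.

500001 53000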